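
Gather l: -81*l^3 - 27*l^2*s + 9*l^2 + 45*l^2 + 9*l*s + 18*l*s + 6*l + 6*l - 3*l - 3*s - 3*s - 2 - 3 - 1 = -81*l^3 + l^2*(54 - 27*s) + l*(27*s + 9) - 6*s - 6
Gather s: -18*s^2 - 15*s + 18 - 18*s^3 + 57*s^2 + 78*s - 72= -18*s^3 + 39*s^2 + 63*s - 54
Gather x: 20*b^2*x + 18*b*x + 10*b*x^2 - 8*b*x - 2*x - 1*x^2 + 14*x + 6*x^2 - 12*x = x^2*(10*b + 5) + x*(20*b^2 + 10*b)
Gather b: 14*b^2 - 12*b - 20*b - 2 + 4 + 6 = 14*b^2 - 32*b + 8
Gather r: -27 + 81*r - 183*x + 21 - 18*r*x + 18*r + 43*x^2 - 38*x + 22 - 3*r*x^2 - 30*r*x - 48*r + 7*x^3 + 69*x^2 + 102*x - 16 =r*(-3*x^2 - 48*x + 51) + 7*x^3 + 112*x^2 - 119*x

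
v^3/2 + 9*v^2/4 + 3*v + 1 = (v/2 + 1)*(v + 1/2)*(v + 2)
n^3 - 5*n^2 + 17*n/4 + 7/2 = (n - 7/2)*(n - 2)*(n + 1/2)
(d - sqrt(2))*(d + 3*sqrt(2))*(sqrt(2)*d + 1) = sqrt(2)*d^3 + 5*d^2 - 4*sqrt(2)*d - 6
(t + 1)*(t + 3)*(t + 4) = t^3 + 8*t^2 + 19*t + 12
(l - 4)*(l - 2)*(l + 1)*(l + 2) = l^4 - 3*l^3 - 8*l^2 + 12*l + 16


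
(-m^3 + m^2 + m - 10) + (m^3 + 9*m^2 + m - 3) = 10*m^2 + 2*m - 13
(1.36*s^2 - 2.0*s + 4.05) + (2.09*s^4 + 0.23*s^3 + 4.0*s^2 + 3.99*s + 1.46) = 2.09*s^4 + 0.23*s^3 + 5.36*s^2 + 1.99*s + 5.51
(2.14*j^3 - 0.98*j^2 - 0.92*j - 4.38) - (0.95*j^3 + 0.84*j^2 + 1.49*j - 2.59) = 1.19*j^3 - 1.82*j^2 - 2.41*j - 1.79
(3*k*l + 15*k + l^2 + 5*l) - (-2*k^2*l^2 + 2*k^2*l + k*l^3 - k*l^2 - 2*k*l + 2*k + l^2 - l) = 2*k^2*l^2 - 2*k^2*l - k*l^3 + k*l^2 + 5*k*l + 13*k + 6*l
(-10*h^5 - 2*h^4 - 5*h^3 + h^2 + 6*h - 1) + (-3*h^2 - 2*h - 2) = -10*h^5 - 2*h^4 - 5*h^3 - 2*h^2 + 4*h - 3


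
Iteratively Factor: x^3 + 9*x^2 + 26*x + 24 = (x + 4)*(x^2 + 5*x + 6) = (x + 3)*(x + 4)*(x + 2)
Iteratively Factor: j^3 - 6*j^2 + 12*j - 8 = (j - 2)*(j^2 - 4*j + 4) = (j - 2)^2*(j - 2)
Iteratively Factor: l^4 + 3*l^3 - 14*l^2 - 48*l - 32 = (l + 1)*(l^3 + 2*l^2 - 16*l - 32) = (l + 1)*(l + 4)*(l^2 - 2*l - 8) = (l - 4)*(l + 1)*(l + 4)*(l + 2)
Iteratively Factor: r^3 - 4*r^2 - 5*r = (r)*(r^2 - 4*r - 5) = r*(r - 5)*(r + 1)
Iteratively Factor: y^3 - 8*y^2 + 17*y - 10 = (y - 5)*(y^2 - 3*y + 2) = (y - 5)*(y - 2)*(y - 1)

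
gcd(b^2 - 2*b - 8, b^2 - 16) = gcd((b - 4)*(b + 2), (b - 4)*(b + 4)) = b - 4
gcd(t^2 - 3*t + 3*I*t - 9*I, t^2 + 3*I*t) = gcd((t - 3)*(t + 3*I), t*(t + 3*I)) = t + 3*I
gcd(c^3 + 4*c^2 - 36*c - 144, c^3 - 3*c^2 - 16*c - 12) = c - 6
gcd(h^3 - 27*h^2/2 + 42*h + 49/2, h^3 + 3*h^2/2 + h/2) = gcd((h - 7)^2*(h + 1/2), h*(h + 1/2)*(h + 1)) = h + 1/2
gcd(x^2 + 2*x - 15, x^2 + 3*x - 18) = x - 3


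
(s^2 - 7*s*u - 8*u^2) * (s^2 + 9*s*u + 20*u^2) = s^4 + 2*s^3*u - 51*s^2*u^2 - 212*s*u^3 - 160*u^4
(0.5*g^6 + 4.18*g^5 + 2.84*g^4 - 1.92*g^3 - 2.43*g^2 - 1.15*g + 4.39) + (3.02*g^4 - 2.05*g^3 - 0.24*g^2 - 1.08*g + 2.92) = 0.5*g^6 + 4.18*g^5 + 5.86*g^4 - 3.97*g^3 - 2.67*g^2 - 2.23*g + 7.31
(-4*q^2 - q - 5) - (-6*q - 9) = -4*q^2 + 5*q + 4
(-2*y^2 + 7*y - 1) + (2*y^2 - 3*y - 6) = 4*y - 7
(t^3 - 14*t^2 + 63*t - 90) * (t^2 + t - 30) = t^5 - 13*t^4 + 19*t^3 + 393*t^2 - 1980*t + 2700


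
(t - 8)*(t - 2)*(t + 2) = t^3 - 8*t^2 - 4*t + 32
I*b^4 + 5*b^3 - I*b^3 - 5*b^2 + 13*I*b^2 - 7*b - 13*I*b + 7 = (b - 7*I)*(b + I)^2*(I*b - I)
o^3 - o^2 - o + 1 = (o - 1)^2*(o + 1)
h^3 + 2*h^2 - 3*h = h*(h - 1)*(h + 3)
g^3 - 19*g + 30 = (g - 3)*(g - 2)*(g + 5)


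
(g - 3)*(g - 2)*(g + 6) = g^3 + g^2 - 24*g + 36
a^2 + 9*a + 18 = (a + 3)*(a + 6)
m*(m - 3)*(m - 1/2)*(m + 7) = m^4 + 7*m^3/2 - 23*m^2 + 21*m/2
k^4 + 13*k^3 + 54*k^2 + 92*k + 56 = (k + 2)^3*(k + 7)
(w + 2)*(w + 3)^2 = w^3 + 8*w^2 + 21*w + 18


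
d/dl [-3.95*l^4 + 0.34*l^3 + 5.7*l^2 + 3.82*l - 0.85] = -15.8*l^3 + 1.02*l^2 + 11.4*l + 3.82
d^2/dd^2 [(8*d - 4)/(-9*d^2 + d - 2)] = 8*(-(2*d - 1)*(18*d - 1)^2 + (54*d - 11)*(9*d^2 - d + 2))/(9*d^2 - d + 2)^3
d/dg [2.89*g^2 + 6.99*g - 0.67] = 5.78*g + 6.99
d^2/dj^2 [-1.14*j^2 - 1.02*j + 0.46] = -2.28000000000000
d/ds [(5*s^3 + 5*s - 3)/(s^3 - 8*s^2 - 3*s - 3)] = 4*(-10*s^4 - 10*s^3 + s^2 - 12*s - 6)/(s^6 - 16*s^5 + 58*s^4 + 42*s^3 + 57*s^2 + 18*s + 9)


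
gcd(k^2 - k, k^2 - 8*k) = k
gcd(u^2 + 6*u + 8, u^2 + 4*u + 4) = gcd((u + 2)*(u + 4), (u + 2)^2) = u + 2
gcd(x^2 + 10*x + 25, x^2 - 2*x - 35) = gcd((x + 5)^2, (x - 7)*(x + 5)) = x + 5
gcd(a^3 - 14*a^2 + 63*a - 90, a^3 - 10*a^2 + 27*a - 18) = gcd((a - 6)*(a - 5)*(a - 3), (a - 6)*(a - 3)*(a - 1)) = a^2 - 9*a + 18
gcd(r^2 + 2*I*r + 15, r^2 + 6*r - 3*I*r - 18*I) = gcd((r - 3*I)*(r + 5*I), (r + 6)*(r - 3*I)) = r - 3*I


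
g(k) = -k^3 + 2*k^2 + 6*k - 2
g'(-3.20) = -37.52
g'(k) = -3*k^2 + 4*k + 6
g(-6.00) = 250.00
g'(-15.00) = -729.00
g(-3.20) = 32.05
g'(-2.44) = -21.62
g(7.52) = -269.04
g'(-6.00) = -126.00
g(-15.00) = 3733.00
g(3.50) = 0.62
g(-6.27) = 285.50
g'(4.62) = -39.55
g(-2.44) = 9.79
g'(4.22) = -30.55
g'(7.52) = -133.57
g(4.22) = -16.21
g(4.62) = -30.20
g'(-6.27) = -137.02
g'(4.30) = -32.27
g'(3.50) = -16.75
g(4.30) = -18.73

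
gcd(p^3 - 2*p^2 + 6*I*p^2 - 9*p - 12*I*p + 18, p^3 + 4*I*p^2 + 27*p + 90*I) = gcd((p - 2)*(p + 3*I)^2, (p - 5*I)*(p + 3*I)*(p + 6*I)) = p + 3*I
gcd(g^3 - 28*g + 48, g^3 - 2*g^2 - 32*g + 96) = g^2 + 2*g - 24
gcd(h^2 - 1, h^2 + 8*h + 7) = h + 1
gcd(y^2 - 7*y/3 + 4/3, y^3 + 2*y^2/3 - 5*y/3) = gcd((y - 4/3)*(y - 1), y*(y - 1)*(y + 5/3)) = y - 1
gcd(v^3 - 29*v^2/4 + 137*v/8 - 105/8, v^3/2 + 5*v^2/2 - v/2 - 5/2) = 1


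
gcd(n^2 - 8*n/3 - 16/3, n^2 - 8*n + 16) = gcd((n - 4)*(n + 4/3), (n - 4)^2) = n - 4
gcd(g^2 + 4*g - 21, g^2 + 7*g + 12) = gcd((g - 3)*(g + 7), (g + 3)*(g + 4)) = 1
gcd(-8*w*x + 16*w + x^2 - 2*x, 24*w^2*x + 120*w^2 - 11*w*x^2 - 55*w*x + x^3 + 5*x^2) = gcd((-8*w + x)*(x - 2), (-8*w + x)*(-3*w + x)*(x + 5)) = -8*w + x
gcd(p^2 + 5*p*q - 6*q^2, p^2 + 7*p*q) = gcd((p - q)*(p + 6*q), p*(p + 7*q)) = 1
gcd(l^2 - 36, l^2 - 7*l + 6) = l - 6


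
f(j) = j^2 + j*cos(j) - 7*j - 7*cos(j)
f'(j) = -j*sin(j) + 2*j + 7*sin(j) + cos(j) - 7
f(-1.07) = 4.76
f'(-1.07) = -15.74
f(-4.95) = 56.34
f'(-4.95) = -5.05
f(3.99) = -10.02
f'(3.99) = -1.94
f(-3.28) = 43.90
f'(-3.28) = -13.13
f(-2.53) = 31.91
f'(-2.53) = -18.35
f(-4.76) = 55.42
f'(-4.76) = -4.73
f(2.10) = -7.82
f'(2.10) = 0.92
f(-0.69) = -0.62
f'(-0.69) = -12.50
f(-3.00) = 39.90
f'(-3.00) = -15.40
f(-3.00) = 39.90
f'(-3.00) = -15.40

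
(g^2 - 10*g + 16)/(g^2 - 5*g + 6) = (g - 8)/(g - 3)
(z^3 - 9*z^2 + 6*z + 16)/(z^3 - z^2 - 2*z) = (z - 8)/z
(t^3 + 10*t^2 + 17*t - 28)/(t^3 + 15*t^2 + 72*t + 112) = (t - 1)/(t + 4)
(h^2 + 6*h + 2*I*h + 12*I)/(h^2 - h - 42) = (h + 2*I)/(h - 7)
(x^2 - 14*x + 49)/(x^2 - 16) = (x^2 - 14*x + 49)/(x^2 - 16)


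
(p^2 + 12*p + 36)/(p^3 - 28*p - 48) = (p^2 + 12*p + 36)/(p^3 - 28*p - 48)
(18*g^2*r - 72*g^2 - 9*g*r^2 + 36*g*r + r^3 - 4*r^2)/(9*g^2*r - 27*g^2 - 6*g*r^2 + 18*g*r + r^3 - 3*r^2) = (-6*g*r + 24*g + r^2 - 4*r)/(-3*g*r + 9*g + r^2 - 3*r)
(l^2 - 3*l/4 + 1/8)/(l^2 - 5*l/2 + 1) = (l - 1/4)/(l - 2)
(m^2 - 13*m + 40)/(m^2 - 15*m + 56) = (m - 5)/(m - 7)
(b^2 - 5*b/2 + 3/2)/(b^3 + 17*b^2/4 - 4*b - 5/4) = 2*(2*b - 3)/(4*b^2 + 21*b + 5)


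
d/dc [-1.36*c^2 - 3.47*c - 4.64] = -2.72*c - 3.47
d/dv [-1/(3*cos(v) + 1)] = -3*sin(v)/(3*cos(v) + 1)^2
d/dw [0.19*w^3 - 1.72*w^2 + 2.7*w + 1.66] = 0.57*w^2 - 3.44*w + 2.7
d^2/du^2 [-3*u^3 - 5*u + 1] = -18*u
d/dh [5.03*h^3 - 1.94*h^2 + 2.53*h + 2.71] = 15.09*h^2 - 3.88*h + 2.53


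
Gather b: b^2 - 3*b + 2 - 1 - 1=b^2 - 3*b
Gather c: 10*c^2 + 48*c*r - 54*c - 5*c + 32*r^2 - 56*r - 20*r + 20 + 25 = 10*c^2 + c*(48*r - 59) + 32*r^2 - 76*r + 45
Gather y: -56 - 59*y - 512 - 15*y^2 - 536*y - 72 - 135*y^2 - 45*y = -150*y^2 - 640*y - 640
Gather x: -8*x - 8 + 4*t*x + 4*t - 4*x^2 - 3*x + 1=4*t - 4*x^2 + x*(4*t - 11) - 7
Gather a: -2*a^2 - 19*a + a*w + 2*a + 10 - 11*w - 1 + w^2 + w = -2*a^2 + a*(w - 17) + w^2 - 10*w + 9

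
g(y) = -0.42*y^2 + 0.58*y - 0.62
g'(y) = 0.58 - 0.84*y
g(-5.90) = -18.66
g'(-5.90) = 5.54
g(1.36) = -0.61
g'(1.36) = -0.56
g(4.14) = -5.42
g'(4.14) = -2.90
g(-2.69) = -5.22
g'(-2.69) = 2.84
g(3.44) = -3.59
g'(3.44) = -2.31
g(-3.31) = -7.14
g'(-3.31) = 3.36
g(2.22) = -1.40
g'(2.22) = -1.28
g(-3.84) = -9.04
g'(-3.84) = 3.81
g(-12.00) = -68.06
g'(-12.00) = 10.66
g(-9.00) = -39.86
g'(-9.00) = 8.14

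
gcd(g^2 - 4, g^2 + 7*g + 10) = g + 2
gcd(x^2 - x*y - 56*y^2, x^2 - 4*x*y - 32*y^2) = x - 8*y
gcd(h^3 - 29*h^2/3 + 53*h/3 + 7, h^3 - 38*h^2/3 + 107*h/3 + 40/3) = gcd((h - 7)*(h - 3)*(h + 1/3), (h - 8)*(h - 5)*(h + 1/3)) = h + 1/3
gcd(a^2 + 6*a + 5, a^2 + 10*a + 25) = a + 5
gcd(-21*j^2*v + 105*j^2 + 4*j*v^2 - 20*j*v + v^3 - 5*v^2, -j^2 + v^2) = 1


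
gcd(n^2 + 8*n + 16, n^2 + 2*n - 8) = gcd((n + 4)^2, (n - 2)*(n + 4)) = n + 4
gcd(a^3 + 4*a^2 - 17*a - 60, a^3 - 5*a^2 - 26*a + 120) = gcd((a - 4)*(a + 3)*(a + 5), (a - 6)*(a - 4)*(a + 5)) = a^2 + a - 20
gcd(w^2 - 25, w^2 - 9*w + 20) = w - 5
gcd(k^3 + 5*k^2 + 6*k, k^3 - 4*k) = k^2 + 2*k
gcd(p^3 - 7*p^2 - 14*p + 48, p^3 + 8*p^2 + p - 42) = p^2 + p - 6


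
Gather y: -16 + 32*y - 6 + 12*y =44*y - 22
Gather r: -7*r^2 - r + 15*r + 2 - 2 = -7*r^2 + 14*r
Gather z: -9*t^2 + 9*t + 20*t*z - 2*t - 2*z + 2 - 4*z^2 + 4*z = -9*t^2 + 7*t - 4*z^2 + z*(20*t + 2) + 2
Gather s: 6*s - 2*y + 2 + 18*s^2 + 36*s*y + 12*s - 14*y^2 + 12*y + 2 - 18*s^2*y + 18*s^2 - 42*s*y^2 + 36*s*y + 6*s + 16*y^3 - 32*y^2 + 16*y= s^2*(36 - 18*y) + s*(-42*y^2 + 72*y + 24) + 16*y^3 - 46*y^2 + 26*y + 4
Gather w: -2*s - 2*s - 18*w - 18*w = -4*s - 36*w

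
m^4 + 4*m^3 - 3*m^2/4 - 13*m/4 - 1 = (m - 1)*(m + 1/2)^2*(m + 4)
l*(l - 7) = l^2 - 7*l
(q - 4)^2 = q^2 - 8*q + 16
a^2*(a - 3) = a^3 - 3*a^2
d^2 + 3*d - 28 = (d - 4)*(d + 7)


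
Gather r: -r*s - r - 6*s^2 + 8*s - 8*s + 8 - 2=r*(-s - 1) - 6*s^2 + 6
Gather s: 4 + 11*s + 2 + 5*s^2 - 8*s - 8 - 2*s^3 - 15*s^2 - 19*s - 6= -2*s^3 - 10*s^2 - 16*s - 8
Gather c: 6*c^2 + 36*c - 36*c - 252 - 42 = 6*c^2 - 294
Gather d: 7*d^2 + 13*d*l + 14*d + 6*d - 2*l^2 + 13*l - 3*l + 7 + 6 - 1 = 7*d^2 + d*(13*l + 20) - 2*l^2 + 10*l + 12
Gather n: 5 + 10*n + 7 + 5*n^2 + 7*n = 5*n^2 + 17*n + 12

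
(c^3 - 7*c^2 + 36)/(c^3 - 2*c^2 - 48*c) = (-c^3 + 7*c^2 - 36)/(c*(-c^2 + 2*c + 48))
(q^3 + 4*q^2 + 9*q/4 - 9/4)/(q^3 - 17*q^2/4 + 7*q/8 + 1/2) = 2*(2*q^2 + 9*q + 9)/(4*q^2 - 15*q - 4)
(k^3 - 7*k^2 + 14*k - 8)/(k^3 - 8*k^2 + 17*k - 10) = (k - 4)/(k - 5)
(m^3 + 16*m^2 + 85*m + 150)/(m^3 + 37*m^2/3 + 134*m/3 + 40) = 3*(m + 5)/(3*m + 4)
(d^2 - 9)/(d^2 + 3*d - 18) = (d + 3)/(d + 6)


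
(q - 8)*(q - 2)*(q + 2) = q^3 - 8*q^2 - 4*q + 32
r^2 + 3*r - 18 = (r - 3)*(r + 6)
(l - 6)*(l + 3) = l^2 - 3*l - 18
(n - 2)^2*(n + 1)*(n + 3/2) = n^4 - 3*n^3/2 - 9*n^2/2 + 4*n + 6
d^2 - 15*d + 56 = (d - 8)*(d - 7)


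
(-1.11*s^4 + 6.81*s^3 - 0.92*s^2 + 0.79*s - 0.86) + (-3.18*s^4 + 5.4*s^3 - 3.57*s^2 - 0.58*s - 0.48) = -4.29*s^4 + 12.21*s^3 - 4.49*s^2 + 0.21*s - 1.34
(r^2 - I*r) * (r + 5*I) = r^3 + 4*I*r^2 + 5*r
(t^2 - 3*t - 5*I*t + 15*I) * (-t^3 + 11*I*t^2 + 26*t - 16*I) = -t^5 + 3*t^4 + 16*I*t^4 + 81*t^3 - 48*I*t^3 - 243*t^2 - 146*I*t^2 - 80*t + 438*I*t + 240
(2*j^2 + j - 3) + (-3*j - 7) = 2*j^2 - 2*j - 10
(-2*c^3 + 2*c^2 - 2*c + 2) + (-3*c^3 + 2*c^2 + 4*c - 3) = -5*c^3 + 4*c^2 + 2*c - 1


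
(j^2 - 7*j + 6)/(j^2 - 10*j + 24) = (j - 1)/(j - 4)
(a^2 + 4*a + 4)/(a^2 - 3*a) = (a^2 + 4*a + 4)/(a*(a - 3))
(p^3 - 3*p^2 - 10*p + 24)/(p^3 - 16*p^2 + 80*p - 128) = (p^2 + p - 6)/(p^2 - 12*p + 32)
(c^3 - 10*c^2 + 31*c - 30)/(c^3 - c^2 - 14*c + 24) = (c - 5)/(c + 4)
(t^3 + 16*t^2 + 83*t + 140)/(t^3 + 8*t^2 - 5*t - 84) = (t + 5)/(t - 3)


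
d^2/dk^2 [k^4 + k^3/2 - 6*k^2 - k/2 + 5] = 12*k^2 + 3*k - 12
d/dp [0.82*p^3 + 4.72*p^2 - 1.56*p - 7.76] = 2.46*p^2 + 9.44*p - 1.56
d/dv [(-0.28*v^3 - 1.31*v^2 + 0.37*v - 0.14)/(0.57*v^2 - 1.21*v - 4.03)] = (-0.1596*v^4 + 0.6776*v^3 + 4.7594*v^2 + 10.7182*v - 1.6605)/(0.3249*v^4 - 1.3794*v^3 - 3.1301*v^2 + 9.7526*v + 16.2409)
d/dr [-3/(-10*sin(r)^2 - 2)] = -30*sin(2*r)/(5*cos(2*r) - 7)^2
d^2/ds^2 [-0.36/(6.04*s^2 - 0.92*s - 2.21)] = (-26.266752*s^2 + 4.000896*s + 0.36*(12.08*s - 0.92)*(24.16*s - 1.84) + 9.610848)/(-6.04*s^2 + 0.92*s + 2.21)^3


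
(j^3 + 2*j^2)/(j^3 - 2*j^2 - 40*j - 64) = j^2/(j^2 - 4*j - 32)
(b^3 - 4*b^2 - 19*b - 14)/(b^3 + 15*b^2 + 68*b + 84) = (b^2 - 6*b - 7)/(b^2 + 13*b + 42)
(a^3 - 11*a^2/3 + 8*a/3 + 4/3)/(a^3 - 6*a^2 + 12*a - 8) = (a + 1/3)/(a - 2)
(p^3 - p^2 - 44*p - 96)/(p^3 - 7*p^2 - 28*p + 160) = (p^2 + 7*p + 12)/(p^2 + p - 20)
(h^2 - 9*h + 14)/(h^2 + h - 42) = (h^2 - 9*h + 14)/(h^2 + h - 42)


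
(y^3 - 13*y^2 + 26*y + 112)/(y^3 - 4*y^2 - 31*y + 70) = (y^2 - 6*y - 16)/(y^2 + 3*y - 10)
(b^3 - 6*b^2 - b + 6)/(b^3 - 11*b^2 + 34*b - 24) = (b + 1)/(b - 4)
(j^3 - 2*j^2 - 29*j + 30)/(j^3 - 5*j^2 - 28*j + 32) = (j^2 - j - 30)/(j^2 - 4*j - 32)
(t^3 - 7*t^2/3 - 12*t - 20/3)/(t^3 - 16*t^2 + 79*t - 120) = (3*t^2 + 8*t + 4)/(3*(t^2 - 11*t + 24))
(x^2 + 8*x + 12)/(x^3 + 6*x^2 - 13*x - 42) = (x + 6)/(x^2 + 4*x - 21)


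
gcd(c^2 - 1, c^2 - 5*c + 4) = c - 1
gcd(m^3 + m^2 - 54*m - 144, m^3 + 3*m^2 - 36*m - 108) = m^2 + 9*m + 18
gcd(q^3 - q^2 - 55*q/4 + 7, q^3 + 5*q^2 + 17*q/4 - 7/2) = q^2 + 3*q - 7/4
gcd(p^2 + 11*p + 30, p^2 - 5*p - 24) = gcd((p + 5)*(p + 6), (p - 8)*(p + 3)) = 1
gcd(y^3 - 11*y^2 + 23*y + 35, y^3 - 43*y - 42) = y^2 - 6*y - 7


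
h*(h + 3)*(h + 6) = h^3 + 9*h^2 + 18*h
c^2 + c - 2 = (c - 1)*(c + 2)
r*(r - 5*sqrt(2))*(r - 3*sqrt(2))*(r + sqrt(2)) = r^4 - 7*sqrt(2)*r^3 + 14*r^2 + 30*sqrt(2)*r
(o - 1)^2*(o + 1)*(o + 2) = o^4 + o^3 - 3*o^2 - o + 2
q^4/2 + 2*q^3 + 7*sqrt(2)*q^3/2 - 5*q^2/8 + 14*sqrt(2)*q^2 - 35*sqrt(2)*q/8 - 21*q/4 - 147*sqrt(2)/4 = (q/2 + 1)*(q - 3/2)*(q + 7/2)*(q + 7*sqrt(2))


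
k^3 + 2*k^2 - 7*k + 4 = (k - 1)^2*(k + 4)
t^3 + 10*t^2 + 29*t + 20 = (t + 1)*(t + 4)*(t + 5)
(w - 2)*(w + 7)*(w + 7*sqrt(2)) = w^3 + 5*w^2 + 7*sqrt(2)*w^2 - 14*w + 35*sqrt(2)*w - 98*sqrt(2)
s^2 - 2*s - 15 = (s - 5)*(s + 3)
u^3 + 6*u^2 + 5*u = u*(u + 1)*(u + 5)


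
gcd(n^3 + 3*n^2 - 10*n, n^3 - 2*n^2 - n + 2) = n - 2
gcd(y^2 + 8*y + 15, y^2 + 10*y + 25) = y + 5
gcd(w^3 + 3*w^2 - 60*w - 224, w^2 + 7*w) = w + 7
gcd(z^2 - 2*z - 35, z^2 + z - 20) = z + 5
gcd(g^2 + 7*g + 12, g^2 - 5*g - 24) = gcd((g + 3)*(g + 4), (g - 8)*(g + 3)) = g + 3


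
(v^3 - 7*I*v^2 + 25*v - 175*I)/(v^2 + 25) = v - 7*I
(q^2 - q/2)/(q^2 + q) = (q - 1/2)/(q + 1)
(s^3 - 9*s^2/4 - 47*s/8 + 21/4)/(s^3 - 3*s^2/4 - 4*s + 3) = (s - 7/2)/(s - 2)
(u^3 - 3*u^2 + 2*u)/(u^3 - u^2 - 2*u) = (u - 1)/(u + 1)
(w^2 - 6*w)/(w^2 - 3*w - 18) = w/(w + 3)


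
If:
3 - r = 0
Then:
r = 3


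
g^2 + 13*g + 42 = (g + 6)*(g + 7)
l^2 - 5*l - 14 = (l - 7)*(l + 2)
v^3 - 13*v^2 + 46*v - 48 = (v - 8)*(v - 3)*(v - 2)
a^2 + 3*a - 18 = (a - 3)*(a + 6)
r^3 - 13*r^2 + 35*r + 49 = (r - 7)^2*(r + 1)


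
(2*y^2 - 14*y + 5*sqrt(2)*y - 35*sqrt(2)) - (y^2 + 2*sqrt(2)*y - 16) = y^2 - 14*y + 3*sqrt(2)*y - 35*sqrt(2) + 16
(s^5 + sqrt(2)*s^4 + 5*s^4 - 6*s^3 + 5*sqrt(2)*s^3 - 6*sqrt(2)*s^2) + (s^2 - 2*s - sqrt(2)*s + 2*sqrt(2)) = s^5 + sqrt(2)*s^4 + 5*s^4 - 6*s^3 + 5*sqrt(2)*s^3 - 6*sqrt(2)*s^2 + s^2 - 2*s - sqrt(2)*s + 2*sqrt(2)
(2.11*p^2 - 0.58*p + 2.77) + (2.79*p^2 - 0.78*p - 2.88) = 4.9*p^2 - 1.36*p - 0.11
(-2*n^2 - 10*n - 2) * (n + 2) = -2*n^3 - 14*n^2 - 22*n - 4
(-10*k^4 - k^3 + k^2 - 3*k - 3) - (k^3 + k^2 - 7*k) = -10*k^4 - 2*k^3 + 4*k - 3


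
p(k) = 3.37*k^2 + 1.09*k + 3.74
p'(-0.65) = -3.29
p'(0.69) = 5.74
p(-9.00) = 266.90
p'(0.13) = 1.97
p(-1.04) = 6.25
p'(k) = 6.74*k + 1.09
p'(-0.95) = -5.31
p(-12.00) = 475.94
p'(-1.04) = -5.92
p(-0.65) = 4.46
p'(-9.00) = -59.57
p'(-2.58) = -16.30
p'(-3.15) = -20.14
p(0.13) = 3.94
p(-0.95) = 5.75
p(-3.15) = 33.75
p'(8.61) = 59.12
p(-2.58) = 23.36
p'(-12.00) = -79.79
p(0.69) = 6.10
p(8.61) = 262.95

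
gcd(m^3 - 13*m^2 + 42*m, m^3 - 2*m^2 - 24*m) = m^2 - 6*m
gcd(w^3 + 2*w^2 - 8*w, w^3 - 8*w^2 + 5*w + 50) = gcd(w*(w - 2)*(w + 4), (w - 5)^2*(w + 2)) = 1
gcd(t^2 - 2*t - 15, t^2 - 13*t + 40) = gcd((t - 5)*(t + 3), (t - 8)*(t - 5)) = t - 5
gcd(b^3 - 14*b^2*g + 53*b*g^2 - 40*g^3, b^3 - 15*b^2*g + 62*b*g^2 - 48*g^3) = b^2 - 9*b*g + 8*g^2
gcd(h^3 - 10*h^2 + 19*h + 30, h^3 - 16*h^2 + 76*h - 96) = h - 6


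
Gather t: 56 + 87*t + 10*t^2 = 10*t^2 + 87*t + 56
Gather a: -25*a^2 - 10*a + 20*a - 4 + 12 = -25*a^2 + 10*a + 8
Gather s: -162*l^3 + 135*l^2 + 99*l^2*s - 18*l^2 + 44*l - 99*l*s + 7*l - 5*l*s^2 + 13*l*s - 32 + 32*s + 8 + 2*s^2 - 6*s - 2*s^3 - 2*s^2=-162*l^3 + 117*l^2 - 5*l*s^2 + 51*l - 2*s^3 + s*(99*l^2 - 86*l + 26) - 24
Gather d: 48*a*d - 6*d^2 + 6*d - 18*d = -6*d^2 + d*(48*a - 12)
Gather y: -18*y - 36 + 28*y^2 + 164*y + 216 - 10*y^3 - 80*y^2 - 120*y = -10*y^3 - 52*y^2 + 26*y + 180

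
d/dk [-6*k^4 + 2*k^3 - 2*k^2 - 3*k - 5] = -24*k^3 + 6*k^2 - 4*k - 3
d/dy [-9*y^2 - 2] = -18*y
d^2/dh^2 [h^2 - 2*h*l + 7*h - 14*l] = 2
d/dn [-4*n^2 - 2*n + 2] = -8*n - 2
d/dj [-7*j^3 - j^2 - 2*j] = -21*j^2 - 2*j - 2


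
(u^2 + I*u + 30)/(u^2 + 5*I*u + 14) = (u^2 + I*u + 30)/(u^2 + 5*I*u + 14)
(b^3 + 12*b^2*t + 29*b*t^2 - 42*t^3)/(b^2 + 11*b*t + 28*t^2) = (b^2 + 5*b*t - 6*t^2)/(b + 4*t)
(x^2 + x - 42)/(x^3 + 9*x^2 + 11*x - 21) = (x - 6)/(x^2 + 2*x - 3)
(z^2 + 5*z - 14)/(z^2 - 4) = (z + 7)/(z + 2)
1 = 1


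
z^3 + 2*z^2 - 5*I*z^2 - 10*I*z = z*(z + 2)*(z - 5*I)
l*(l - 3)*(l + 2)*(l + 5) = l^4 + 4*l^3 - 11*l^2 - 30*l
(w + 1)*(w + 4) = w^2 + 5*w + 4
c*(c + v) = c^2 + c*v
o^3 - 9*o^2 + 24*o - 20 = (o - 5)*(o - 2)^2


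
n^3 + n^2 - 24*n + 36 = (n - 3)*(n - 2)*(n + 6)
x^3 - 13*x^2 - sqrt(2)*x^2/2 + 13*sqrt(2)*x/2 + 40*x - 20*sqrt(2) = (x - 8)*(x - 5)*(x - sqrt(2)/2)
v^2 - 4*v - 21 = (v - 7)*(v + 3)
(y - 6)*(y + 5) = y^2 - y - 30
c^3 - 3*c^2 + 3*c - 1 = (c - 1)^3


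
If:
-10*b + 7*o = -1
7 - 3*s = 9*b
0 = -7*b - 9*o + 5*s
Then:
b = 68/183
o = 71/183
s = 223/183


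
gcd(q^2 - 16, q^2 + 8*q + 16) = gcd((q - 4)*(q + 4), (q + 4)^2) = q + 4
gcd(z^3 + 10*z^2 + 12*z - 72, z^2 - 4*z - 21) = 1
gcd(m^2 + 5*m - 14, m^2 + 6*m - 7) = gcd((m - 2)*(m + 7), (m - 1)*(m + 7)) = m + 7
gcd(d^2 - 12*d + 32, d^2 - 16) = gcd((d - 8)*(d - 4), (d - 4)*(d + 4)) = d - 4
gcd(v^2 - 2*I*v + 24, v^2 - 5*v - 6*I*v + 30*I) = v - 6*I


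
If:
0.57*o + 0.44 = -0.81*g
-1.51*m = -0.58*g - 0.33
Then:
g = -0.703703703703704*o - 0.54320987654321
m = 0.00989289510260813 - 0.270296786853078*o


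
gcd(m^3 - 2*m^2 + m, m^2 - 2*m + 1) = m^2 - 2*m + 1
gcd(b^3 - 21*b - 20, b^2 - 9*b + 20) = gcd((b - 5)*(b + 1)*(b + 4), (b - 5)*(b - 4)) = b - 5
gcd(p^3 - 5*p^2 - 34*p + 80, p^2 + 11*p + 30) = p + 5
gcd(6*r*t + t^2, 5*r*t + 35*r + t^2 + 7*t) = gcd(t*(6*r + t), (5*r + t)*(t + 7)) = 1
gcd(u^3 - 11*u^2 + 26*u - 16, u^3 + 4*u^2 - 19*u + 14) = u^2 - 3*u + 2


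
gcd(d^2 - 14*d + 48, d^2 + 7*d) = 1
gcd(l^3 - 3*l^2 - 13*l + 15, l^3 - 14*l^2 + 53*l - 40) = l^2 - 6*l + 5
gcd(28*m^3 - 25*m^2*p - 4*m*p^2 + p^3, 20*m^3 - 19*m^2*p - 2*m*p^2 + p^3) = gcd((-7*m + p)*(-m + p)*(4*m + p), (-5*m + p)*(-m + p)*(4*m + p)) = -4*m^2 + 3*m*p + p^2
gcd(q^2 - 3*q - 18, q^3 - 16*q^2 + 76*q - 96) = q - 6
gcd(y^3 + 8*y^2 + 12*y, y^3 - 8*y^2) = y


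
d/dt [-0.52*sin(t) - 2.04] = -0.52*cos(t)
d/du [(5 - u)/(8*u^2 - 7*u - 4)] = (-8*u^2 + 7*u + (u - 5)*(16*u - 7) + 4)/(-8*u^2 + 7*u + 4)^2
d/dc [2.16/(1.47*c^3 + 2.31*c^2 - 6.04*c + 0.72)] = (-9.5256*c^2 - 9.9792*c + 13.0464)/(1.47*c^3 + 2.31*c^2 - 6.04*c + 0.72)^2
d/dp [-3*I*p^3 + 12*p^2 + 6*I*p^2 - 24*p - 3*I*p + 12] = -9*I*p^2 + 12*p*(2 + I) - 24 - 3*I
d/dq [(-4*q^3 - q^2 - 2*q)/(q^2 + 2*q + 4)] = 4*(-q^4 - 4*q^3 - 12*q^2 - 2*q - 2)/(q^4 + 4*q^3 + 12*q^2 + 16*q + 16)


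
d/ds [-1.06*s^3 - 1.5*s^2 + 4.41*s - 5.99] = -3.18*s^2 - 3.0*s + 4.41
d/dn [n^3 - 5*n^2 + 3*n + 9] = 3*n^2 - 10*n + 3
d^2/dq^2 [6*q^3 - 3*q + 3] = 36*q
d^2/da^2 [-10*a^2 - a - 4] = -20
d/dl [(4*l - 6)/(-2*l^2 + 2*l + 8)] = (-2*l^2 + 2*l + (2*l - 3)*(2*l - 1) + 8)/(-l^2 + l + 4)^2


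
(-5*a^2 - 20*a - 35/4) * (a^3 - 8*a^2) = -5*a^5 + 20*a^4 + 605*a^3/4 + 70*a^2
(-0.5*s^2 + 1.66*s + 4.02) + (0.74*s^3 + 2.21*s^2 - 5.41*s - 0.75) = 0.74*s^3 + 1.71*s^2 - 3.75*s + 3.27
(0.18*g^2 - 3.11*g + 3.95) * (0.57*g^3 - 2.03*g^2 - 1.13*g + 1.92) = 0.1026*g^5 - 2.1381*g^4 + 8.3614*g^3 - 4.1586*g^2 - 10.4347*g + 7.584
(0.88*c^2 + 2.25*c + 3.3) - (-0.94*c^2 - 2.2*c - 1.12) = 1.82*c^2 + 4.45*c + 4.42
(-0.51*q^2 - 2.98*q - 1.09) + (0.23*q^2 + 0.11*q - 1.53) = -0.28*q^2 - 2.87*q - 2.62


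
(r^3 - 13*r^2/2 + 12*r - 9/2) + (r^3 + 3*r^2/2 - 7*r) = 2*r^3 - 5*r^2 + 5*r - 9/2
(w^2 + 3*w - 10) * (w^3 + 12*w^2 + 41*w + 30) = w^5 + 15*w^4 + 67*w^3 + 33*w^2 - 320*w - 300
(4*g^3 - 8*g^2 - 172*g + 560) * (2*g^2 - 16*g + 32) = 8*g^5 - 80*g^4 - 88*g^3 + 3616*g^2 - 14464*g + 17920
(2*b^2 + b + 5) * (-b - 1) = -2*b^3 - 3*b^2 - 6*b - 5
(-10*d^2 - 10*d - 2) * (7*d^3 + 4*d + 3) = -70*d^5 - 70*d^4 - 54*d^3 - 70*d^2 - 38*d - 6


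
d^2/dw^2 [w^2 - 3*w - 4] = 2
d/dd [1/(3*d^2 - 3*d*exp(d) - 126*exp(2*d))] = (d*exp(d) - 2*d + 84*exp(2*d) + exp(d))/(3*(-d^2 + d*exp(d) + 42*exp(2*d))^2)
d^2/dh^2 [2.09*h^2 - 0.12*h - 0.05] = 4.18000000000000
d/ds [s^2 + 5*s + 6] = 2*s + 5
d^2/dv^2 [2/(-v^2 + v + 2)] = 4*(-v^2 + v + (2*v - 1)^2 + 2)/(-v^2 + v + 2)^3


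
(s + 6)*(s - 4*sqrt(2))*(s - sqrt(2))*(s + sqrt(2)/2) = s^4 - 9*sqrt(2)*s^3/2 + 6*s^3 - 27*sqrt(2)*s^2 + 3*s^2 + 4*sqrt(2)*s + 18*s + 24*sqrt(2)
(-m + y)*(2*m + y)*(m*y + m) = -2*m^3*y - 2*m^3 + m^2*y^2 + m^2*y + m*y^3 + m*y^2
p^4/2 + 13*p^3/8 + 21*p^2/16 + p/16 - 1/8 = (p/2 + 1/4)*(p - 1/4)*(p + 1)*(p + 2)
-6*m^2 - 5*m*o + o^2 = (-6*m + o)*(m + o)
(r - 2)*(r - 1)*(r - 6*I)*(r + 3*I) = r^4 - 3*r^3 - 3*I*r^3 + 20*r^2 + 9*I*r^2 - 54*r - 6*I*r + 36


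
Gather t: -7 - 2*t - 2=-2*t - 9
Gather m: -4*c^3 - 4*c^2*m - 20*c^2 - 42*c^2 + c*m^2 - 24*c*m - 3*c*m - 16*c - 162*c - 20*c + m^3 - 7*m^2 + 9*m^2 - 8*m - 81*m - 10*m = -4*c^3 - 62*c^2 - 198*c + m^3 + m^2*(c + 2) + m*(-4*c^2 - 27*c - 99)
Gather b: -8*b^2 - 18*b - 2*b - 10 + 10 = -8*b^2 - 20*b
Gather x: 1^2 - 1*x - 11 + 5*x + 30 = 4*x + 20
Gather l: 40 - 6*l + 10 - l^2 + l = -l^2 - 5*l + 50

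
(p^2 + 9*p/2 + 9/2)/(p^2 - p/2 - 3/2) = (2*p^2 + 9*p + 9)/(2*p^2 - p - 3)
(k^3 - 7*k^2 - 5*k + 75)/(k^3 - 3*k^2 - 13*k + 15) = (k - 5)/(k - 1)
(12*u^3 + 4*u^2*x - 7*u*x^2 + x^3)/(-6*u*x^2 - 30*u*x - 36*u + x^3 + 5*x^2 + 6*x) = (-2*u^2 - u*x + x^2)/(x^2 + 5*x + 6)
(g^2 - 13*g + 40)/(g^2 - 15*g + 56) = (g - 5)/(g - 7)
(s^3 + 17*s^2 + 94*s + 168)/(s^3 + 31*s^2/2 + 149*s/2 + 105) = 2*(s + 4)/(2*s + 5)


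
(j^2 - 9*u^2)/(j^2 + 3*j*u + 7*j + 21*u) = (j - 3*u)/(j + 7)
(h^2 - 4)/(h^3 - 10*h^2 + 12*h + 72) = (h - 2)/(h^2 - 12*h + 36)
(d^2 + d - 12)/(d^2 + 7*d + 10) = (d^2 + d - 12)/(d^2 + 7*d + 10)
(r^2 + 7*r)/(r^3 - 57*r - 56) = r/(r^2 - 7*r - 8)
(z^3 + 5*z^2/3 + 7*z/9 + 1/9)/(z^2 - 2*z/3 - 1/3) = (3*z^2 + 4*z + 1)/(3*(z - 1))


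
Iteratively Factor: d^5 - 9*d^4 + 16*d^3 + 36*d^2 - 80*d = (d)*(d^4 - 9*d^3 + 16*d^2 + 36*d - 80) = d*(d - 5)*(d^3 - 4*d^2 - 4*d + 16) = d*(d - 5)*(d - 2)*(d^2 - 2*d - 8) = d*(d - 5)*(d - 4)*(d - 2)*(d + 2)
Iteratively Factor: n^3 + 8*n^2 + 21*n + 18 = (n + 3)*(n^2 + 5*n + 6) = (n + 3)^2*(n + 2)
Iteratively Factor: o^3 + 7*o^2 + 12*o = (o + 4)*(o^2 + 3*o) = o*(o + 4)*(o + 3)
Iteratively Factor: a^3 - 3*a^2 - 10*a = (a)*(a^2 - 3*a - 10) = a*(a - 5)*(a + 2)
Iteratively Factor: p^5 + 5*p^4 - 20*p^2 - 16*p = (p + 4)*(p^4 + p^3 - 4*p^2 - 4*p) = (p + 1)*(p + 4)*(p^3 - 4*p) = (p + 1)*(p + 2)*(p + 4)*(p^2 - 2*p) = p*(p + 1)*(p + 2)*(p + 4)*(p - 2)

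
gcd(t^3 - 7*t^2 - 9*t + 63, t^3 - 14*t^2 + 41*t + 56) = t - 7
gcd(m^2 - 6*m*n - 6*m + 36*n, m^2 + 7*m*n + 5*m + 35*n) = 1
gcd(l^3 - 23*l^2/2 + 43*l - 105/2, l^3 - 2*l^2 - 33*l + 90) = l^2 - 8*l + 15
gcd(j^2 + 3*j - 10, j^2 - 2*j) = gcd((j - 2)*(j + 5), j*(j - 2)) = j - 2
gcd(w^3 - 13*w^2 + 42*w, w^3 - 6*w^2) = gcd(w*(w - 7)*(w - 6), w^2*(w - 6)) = w^2 - 6*w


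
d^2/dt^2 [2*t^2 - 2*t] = 4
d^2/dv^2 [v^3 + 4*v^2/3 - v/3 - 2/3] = 6*v + 8/3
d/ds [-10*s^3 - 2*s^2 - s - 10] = -30*s^2 - 4*s - 1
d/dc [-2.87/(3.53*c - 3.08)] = 10.1311/(3.53*c - 3.08)^2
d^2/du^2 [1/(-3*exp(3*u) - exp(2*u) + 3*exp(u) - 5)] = (-2*(9*exp(2*u) + 2*exp(u) - 3)^2*exp(u) + (27*exp(2*u) + 4*exp(u) - 3)*(3*exp(3*u) + exp(2*u) - 3*exp(u) + 5))*exp(u)/(3*exp(3*u) + exp(2*u) - 3*exp(u) + 5)^3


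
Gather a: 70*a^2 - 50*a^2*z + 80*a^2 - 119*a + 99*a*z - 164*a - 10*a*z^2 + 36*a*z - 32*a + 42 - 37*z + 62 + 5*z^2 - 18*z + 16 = a^2*(150 - 50*z) + a*(-10*z^2 + 135*z - 315) + 5*z^2 - 55*z + 120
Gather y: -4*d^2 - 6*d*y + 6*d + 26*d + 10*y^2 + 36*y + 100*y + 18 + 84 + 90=-4*d^2 + 32*d + 10*y^2 + y*(136 - 6*d) + 192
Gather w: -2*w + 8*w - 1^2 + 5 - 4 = 6*w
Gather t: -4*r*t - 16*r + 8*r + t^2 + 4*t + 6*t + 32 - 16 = -8*r + t^2 + t*(10 - 4*r) + 16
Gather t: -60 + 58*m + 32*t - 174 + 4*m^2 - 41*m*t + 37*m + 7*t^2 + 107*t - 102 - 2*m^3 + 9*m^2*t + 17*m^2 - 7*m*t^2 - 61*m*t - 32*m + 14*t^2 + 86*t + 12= -2*m^3 + 21*m^2 + 63*m + t^2*(21 - 7*m) + t*(9*m^2 - 102*m + 225) - 324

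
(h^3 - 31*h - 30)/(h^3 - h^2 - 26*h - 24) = (h + 5)/(h + 4)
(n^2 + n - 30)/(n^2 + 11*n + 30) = (n - 5)/(n + 5)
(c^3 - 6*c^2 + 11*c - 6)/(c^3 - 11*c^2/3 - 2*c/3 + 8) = 3*(c - 1)/(3*c + 4)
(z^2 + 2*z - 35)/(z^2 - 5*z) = (z + 7)/z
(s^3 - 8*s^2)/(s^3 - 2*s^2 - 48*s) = s/(s + 6)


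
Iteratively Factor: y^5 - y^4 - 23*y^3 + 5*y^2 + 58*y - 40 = (y - 5)*(y^4 + 4*y^3 - 3*y^2 - 10*y + 8) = (y - 5)*(y - 1)*(y^3 + 5*y^2 + 2*y - 8) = (y - 5)*(y - 1)*(y + 2)*(y^2 + 3*y - 4) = (y - 5)*(y - 1)^2*(y + 2)*(y + 4)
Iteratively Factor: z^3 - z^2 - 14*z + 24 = (z + 4)*(z^2 - 5*z + 6) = (z - 2)*(z + 4)*(z - 3)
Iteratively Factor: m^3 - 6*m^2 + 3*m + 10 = (m + 1)*(m^2 - 7*m + 10) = (m - 5)*(m + 1)*(m - 2)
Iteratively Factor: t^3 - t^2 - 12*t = (t + 3)*(t^2 - 4*t) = t*(t + 3)*(t - 4)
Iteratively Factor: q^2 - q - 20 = (q + 4)*(q - 5)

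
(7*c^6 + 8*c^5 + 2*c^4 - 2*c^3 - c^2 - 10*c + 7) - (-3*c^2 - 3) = 7*c^6 + 8*c^5 + 2*c^4 - 2*c^3 + 2*c^2 - 10*c + 10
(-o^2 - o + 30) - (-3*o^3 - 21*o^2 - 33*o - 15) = 3*o^3 + 20*o^2 + 32*o + 45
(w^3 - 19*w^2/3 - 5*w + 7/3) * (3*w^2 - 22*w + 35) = 3*w^5 - 41*w^4 + 478*w^3/3 - 314*w^2/3 - 679*w/3 + 245/3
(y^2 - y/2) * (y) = y^3 - y^2/2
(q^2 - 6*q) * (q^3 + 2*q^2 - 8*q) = q^5 - 4*q^4 - 20*q^3 + 48*q^2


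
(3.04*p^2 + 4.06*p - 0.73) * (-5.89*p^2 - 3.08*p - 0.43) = -17.9056*p^4 - 33.2766*p^3 - 9.5123*p^2 + 0.5026*p + 0.3139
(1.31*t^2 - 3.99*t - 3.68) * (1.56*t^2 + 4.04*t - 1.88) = 2.0436*t^4 - 0.931999999999999*t^3 - 24.3232*t^2 - 7.366*t + 6.9184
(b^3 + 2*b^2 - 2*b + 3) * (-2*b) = -2*b^4 - 4*b^3 + 4*b^2 - 6*b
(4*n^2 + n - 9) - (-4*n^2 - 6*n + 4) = 8*n^2 + 7*n - 13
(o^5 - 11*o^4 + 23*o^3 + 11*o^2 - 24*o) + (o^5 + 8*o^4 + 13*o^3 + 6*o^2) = 2*o^5 - 3*o^4 + 36*o^3 + 17*o^2 - 24*o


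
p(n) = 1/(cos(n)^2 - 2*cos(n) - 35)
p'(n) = (2*sin(n)*cos(n) - 2*sin(n))/(cos(n)^2 - 2*cos(n) - 35)^2 = 2*(cos(n) - 1)*sin(n)/(sin(n)^2 + 2*cos(n) + 34)^2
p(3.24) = -0.03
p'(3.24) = 0.00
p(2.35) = -0.03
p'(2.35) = -0.00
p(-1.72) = -0.03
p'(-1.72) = 0.00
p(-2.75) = -0.03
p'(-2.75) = 0.00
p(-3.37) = -0.03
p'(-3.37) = -0.00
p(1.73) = -0.03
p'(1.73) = -0.00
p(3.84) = -0.03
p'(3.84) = 0.00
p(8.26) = -0.03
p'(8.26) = -0.00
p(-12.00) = -0.03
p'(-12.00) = 0.00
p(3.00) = -0.03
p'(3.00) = 0.00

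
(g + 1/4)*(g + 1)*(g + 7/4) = g^3 + 3*g^2 + 39*g/16 + 7/16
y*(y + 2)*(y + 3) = y^3 + 5*y^2 + 6*y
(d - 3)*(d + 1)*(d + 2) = d^3 - 7*d - 6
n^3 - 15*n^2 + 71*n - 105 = (n - 7)*(n - 5)*(n - 3)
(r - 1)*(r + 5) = r^2 + 4*r - 5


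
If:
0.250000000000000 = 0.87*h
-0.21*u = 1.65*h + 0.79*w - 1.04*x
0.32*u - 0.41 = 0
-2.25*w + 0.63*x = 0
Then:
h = 0.29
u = 1.28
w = 0.25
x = 0.91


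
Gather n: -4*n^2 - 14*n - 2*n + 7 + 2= -4*n^2 - 16*n + 9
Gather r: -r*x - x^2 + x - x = -r*x - x^2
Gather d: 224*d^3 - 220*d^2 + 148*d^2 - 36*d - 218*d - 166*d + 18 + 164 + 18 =224*d^3 - 72*d^2 - 420*d + 200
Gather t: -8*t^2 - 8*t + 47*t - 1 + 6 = -8*t^2 + 39*t + 5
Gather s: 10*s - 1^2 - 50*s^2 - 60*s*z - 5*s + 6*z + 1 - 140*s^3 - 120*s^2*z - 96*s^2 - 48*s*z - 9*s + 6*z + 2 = -140*s^3 + s^2*(-120*z - 146) + s*(-108*z - 4) + 12*z + 2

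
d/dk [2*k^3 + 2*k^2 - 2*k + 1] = 6*k^2 + 4*k - 2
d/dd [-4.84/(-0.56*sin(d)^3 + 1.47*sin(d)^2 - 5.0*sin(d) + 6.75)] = (-8.1312*sin(d)^2 + 14.2296*sin(d) - 24.2)*cos(d)/(0.56*sin(d)^3 - 1.47*sin(d)^2 + 5.0*sin(d) - 6.75)^2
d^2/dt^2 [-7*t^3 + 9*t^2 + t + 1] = 18 - 42*t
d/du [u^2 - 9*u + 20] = 2*u - 9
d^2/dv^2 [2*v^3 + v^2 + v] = 12*v + 2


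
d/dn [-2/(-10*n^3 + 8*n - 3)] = 4*(4 - 15*n^2)/(10*n^3 - 8*n + 3)^2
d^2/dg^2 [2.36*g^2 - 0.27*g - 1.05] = 4.72000000000000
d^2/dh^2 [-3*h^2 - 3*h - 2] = -6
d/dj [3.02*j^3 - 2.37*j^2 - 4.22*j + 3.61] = 9.06*j^2 - 4.74*j - 4.22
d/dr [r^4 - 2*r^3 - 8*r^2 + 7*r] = 4*r^3 - 6*r^2 - 16*r + 7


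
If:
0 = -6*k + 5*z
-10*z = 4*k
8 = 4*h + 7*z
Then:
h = 2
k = 0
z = 0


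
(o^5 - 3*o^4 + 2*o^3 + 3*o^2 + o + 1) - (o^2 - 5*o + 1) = o^5 - 3*o^4 + 2*o^3 + 2*o^2 + 6*o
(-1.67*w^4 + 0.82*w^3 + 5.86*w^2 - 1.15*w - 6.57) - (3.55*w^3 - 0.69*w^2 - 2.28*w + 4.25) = -1.67*w^4 - 2.73*w^3 + 6.55*w^2 + 1.13*w - 10.82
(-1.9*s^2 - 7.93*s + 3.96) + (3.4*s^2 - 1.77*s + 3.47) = 1.5*s^2 - 9.7*s + 7.43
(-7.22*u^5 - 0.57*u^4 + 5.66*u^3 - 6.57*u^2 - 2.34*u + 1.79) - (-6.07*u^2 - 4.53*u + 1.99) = -7.22*u^5 - 0.57*u^4 + 5.66*u^3 - 0.5*u^2 + 2.19*u - 0.2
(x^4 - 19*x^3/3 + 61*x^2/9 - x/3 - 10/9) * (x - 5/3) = x^5 - 8*x^4 + 52*x^3/3 - 314*x^2/27 - 5*x/9 + 50/27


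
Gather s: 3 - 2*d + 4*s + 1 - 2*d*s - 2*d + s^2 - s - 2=-4*d + s^2 + s*(3 - 2*d) + 2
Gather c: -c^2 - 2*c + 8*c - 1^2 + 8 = -c^2 + 6*c + 7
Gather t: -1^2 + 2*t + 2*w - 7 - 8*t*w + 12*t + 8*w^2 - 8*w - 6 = t*(14 - 8*w) + 8*w^2 - 6*w - 14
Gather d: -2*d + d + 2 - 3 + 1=-d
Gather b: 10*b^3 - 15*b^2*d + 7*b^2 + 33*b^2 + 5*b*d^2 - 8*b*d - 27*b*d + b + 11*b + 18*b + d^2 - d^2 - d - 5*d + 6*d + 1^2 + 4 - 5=10*b^3 + b^2*(40 - 15*d) + b*(5*d^2 - 35*d + 30)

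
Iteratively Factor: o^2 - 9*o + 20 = (o - 4)*(o - 5)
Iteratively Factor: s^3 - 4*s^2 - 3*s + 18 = (s + 2)*(s^2 - 6*s + 9) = (s - 3)*(s + 2)*(s - 3)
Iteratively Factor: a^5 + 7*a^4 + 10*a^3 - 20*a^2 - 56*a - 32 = (a + 1)*(a^4 + 6*a^3 + 4*a^2 - 24*a - 32) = (a - 2)*(a + 1)*(a^3 + 8*a^2 + 20*a + 16) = (a - 2)*(a + 1)*(a + 2)*(a^2 + 6*a + 8) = (a - 2)*(a + 1)*(a + 2)*(a + 4)*(a + 2)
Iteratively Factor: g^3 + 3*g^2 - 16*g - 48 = (g - 4)*(g^2 + 7*g + 12) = (g - 4)*(g + 3)*(g + 4)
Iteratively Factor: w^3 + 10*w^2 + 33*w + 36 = (w + 3)*(w^2 + 7*w + 12) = (w + 3)*(w + 4)*(w + 3)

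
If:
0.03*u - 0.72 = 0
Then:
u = 24.00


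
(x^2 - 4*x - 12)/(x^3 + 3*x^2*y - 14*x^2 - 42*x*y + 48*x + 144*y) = (x + 2)/(x^2 + 3*x*y - 8*x - 24*y)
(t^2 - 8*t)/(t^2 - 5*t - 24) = t/(t + 3)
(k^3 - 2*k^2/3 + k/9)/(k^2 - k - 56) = k*(-9*k^2 + 6*k - 1)/(9*(-k^2 + k + 56))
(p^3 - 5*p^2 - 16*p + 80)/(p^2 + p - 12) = (p^2 - 9*p + 20)/(p - 3)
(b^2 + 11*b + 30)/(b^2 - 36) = (b + 5)/(b - 6)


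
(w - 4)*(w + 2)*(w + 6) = w^3 + 4*w^2 - 20*w - 48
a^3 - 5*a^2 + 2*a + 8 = (a - 4)*(a - 2)*(a + 1)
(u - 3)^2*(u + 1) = u^3 - 5*u^2 + 3*u + 9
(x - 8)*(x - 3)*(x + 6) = x^3 - 5*x^2 - 42*x + 144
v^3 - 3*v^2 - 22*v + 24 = (v - 6)*(v - 1)*(v + 4)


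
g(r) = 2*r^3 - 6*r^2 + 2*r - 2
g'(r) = 6*r^2 - 12*r + 2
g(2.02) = -5.96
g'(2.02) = 2.24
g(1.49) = -5.72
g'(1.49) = -2.56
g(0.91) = -3.64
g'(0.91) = -3.95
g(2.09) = -5.77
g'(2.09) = 3.13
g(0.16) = -1.83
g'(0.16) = 0.23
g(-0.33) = -3.39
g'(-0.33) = 6.61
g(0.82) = -3.29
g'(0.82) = -3.81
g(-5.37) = -495.47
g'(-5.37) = 239.46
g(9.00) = 988.00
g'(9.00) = 380.00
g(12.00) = 2614.00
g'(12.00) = 722.00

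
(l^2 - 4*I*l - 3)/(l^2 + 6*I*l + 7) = (l - 3*I)/(l + 7*I)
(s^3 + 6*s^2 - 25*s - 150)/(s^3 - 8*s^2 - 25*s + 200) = (s + 6)/(s - 8)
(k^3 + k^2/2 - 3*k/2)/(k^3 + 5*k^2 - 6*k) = (k + 3/2)/(k + 6)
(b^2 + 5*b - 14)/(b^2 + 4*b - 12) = (b + 7)/(b + 6)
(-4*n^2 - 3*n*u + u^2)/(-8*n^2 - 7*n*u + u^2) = (-4*n + u)/(-8*n + u)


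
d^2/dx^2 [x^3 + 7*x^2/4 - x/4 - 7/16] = 6*x + 7/2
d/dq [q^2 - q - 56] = 2*q - 1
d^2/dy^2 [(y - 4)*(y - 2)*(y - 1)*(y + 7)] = 12*y^2 - 70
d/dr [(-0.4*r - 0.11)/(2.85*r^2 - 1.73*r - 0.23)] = (1.14*r^2 + 0.627*r - 0.0983)/(8.1225*r^4 - 9.861*r^3 + 1.6819*r^2 + 0.7958*r + 0.0529)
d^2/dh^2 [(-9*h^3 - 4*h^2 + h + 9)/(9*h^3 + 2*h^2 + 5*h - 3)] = 4*(-81*h^6 + 729*h^5 + 1755*h^4 + 130*h^3 + 909*h^2 + 387*h + 129)/(729*h^9 + 486*h^8 + 1323*h^7 - 181*h^6 + 411*h^5 - 696*h^4 + 188*h^3 - 171*h^2 + 135*h - 27)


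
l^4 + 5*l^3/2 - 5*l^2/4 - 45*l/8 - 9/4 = (l - 3/2)*(l + 1/2)*(l + 3/2)*(l + 2)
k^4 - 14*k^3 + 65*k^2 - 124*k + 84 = (k - 7)*(k - 3)*(k - 2)^2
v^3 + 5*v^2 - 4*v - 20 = (v - 2)*(v + 2)*(v + 5)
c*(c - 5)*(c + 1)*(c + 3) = c^4 - c^3 - 17*c^2 - 15*c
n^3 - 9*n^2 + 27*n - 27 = (n - 3)^3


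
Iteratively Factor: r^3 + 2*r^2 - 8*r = (r)*(r^2 + 2*r - 8) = r*(r - 2)*(r + 4)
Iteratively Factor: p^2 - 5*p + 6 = (p - 2)*(p - 3)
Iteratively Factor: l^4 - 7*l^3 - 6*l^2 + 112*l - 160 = (l - 5)*(l^3 - 2*l^2 - 16*l + 32) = (l - 5)*(l + 4)*(l^2 - 6*l + 8) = (l - 5)*(l - 2)*(l + 4)*(l - 4)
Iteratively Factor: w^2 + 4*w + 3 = (w + 1)*(w + 3)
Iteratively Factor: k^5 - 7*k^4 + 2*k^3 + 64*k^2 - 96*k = (k)*(k^4 - 7*k^3 + 2*k^2 + 64*k - 96) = k*(k + 3)*(k^3 - 10*k^2 + 32*k - 32) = k*(k - 4)*(k + 3)*(k^2 - 6*k + 8) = k*(k - 4)^2*(k + 3)*(k - 2)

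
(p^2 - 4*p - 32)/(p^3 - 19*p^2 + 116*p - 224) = (p + 4)/(p^2 - 11*p + 28)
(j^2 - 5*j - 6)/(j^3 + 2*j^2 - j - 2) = (j - 6)/(j^2 + j - 2)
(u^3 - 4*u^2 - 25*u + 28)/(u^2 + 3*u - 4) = u - 7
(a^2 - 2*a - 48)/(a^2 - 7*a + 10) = (a^2 - 2*a - 48)/(a^2 - 7*a + 10)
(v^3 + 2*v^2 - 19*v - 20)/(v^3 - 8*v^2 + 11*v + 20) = (v + 5)/(v - 5)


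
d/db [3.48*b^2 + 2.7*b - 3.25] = 6.96*b + 2.7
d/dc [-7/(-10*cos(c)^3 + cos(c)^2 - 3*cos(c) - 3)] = 7*(30*cos(c)^2 - 2*cos(c) + 3)*sin(c)/(10*cos(c)^3 - cos(c)^2 + 3*cos(c) + 3)^2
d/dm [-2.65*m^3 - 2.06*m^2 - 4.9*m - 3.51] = -7.95*m^2 - 4.12*m - 4.9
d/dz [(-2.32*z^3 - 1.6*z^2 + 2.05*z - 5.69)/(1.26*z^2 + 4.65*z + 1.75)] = (-2.9232*z^4 - 21.576*z^3 - 22.203*z^2 + 8.7388*z + 30.046)/(1.5876*z^4 + 11.718*z^3 + 26.0325*z^2 + 16.275*z + 3.0625)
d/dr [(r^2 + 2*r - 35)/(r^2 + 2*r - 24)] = 22*(r + 1)/(r^2 + 2*r - 24)^2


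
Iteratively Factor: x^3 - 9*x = (x)*(x^2 - 9) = x*(x - 3)*(x + 3)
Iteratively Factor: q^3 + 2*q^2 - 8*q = (q - 2)*(q^2 + 4*q) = (q - 2)*(q + 4)*(q)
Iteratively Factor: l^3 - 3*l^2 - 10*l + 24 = (l - 4)*(l^2 + l - 6) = (l - 4)*(l - 2)*(l + 3)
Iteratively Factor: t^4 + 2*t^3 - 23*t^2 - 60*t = (t + 4)*(t^3 - 2*t^2 - 15*t) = (t - 5)*(t + 4)*(t^2 + 3*t) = t*(t - 5)*(t + 4)*(t + 3)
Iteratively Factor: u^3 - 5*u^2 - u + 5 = (u - 1)*(u^2 - 4*u - 5) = (u - 1)*(u + 1)*(u - 5)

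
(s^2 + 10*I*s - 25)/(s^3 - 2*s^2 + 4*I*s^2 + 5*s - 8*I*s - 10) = (s + 5*I)/(s^2 - s*(2 + I) + 2*I)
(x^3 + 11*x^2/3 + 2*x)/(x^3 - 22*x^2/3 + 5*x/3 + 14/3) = x*(x + 3)/(x^2 - 8*x + 7)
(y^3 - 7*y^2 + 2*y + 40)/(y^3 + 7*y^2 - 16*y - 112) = (y^2 - 3*y - 10)/(y^2 + 11*y + 28)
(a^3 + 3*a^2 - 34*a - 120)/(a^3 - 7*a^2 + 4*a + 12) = (a^2 + 9*a + 20)/(a^2 - a - 2)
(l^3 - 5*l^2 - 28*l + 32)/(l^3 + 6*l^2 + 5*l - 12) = (l - 8)/(l + 3)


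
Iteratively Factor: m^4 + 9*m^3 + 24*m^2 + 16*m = (m + 4)*(m^3 + 5*m^2 + 4*m) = m*(m + 4)*(m^2 + 5*m + 4) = m*(m + 1)*(m + 4)*(m + 4)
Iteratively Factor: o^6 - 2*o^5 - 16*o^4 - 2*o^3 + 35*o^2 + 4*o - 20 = (o - 1)*(o^5 - o^4 - 17*o^3 - 19*o^2 + 16*o + 20) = (o - 1)*(o + 2)*(o^4 - 3*o^3 - 11*o^2 + 3*o + 10) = (o - 1)^2*(o + 2)*(o^3 - 2*o^2 - 13*o - 10) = (o - 1)^2*(o + 2)^2*(o^2 - 4*o - 5) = (o - 1)^2*(o + 1)*(o + 2)^2*(o - 5)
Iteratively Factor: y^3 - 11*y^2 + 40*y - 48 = (y - 3)*(y^2 - 8*y + 16) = (y - 4)*(y - 3)*(y - 4)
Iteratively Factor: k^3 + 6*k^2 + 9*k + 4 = (k + 1)*(k^2 + 5*k + 4) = (k + 1)^2*(k + 4)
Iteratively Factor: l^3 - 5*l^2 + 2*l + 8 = (l - 4)*(l^2 - l - 2) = (l - 4)*(l + 1)*(l - 2)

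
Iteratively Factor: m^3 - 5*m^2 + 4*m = (m - 4)*(m^2 - m) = (m - 4)*(m - 1)*(m)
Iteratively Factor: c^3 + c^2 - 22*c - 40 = (c - 5)*(c^2 + 6*c + 8) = (c - 5)*(c + 4)*(c + 2)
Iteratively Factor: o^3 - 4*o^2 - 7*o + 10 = (o - 5)*(o^2 + o - 2) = (o - 5)*(o + 2)*(o - 1)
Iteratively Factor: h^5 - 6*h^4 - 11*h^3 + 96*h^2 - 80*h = (h + 4)*(h^4 - 10*h^3 + 29*h^2 - 20*h) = (h - 5)*(h + 4)*(h^3 - 5*h^2 + 4*h) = (h - 5)*(h - 1)*(h + 4)*(h^2 - 4*h) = (h - 5)*(h - 4)*(h - 1)*(h + 4)*(h)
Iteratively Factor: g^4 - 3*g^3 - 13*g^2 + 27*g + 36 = (g + 3)*(g^3 - 6*g^2 + 5*g + 12) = (g - 4)*(g + 3)*(g^2 - 2*g - 3) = (g - 4)*(g + 1)*(g + 3)*(g - 3)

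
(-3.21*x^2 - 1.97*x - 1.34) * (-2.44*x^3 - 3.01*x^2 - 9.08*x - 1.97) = 7.8324*x^5 + 14.4689*x^4 + 38.3461*x^3 + 28.2447*x^2 + 16.0481*x + 2.6398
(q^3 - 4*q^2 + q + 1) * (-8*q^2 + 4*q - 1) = -8*q^5 + 36*q^4 - 25*q^3 + 3*q - 1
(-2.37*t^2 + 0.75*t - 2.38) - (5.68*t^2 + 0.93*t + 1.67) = -8.05*t^2 - 0.18*t - 4.05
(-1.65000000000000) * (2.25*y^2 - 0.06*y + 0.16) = -3.7125*y^2 + 0.099*y - 0.264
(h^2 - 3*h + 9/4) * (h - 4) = h^3 - 7*h^2 + 57*h/4 - 9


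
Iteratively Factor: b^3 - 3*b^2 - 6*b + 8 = (b + 2)*(b^2 - 5*b + 4) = (b - 4)*(b + 2)*(b - 1)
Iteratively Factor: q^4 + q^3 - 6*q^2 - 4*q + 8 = (q + 2)*(q^3 - q^2 - 4*q + 4) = (q - 1)*(q + 2)*(q^2 - 4) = (q - 2)*(q - 1)*(q + 2)*(q + 2)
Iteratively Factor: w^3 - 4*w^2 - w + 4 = (w - 1)*(w^2 - 3*w - 4) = (w - 4)*(w - 1)*(w + 1)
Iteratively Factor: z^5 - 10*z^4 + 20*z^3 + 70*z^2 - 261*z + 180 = (z + 3)*(z^4 - 13*z^3 + 59*z^2 - 107*z + 60) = (z - 5)*(z + 3)*(z^3 - 8*z^2 + 19*z - 12) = (z - 5)*(z - 4)*(z + 3)*(z^2 - 4*z + 3) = (z - 5)*(z - 4)*(z - 1)*(z + 3)*(z - 3)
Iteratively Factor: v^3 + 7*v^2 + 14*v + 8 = (v + 2)*(v^2 + 5*v + 4) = (v + 1)*(v + 2)*(v + 4)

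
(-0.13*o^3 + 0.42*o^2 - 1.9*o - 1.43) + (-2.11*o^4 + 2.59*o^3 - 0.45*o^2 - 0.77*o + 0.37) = -2.11*o^4 + 2.46*o^3 - 0.03*o^2 - 2.67*o - 1.06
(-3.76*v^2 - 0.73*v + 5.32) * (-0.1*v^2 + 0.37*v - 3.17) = 0.376*v^4 - 1.3182*v^3 + 11.1171*v^2 + 4.2825*v - 16.8644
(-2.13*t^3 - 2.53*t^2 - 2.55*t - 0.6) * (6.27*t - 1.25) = -13.3551*t^4 - 13.2006*t^3 - 12.826*t^2 - 0.5745*t + 0.75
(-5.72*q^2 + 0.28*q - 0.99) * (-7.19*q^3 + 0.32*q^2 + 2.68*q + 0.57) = 41.1268*q^5 - 3.8436*q^4 - 8.1219*q^3 - 2.8268*q^2 - 2.4936*q - 0.5643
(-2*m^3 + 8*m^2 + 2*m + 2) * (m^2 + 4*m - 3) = -2*m^5 + 40*m^3 - 14*m^2 + 2*m - 6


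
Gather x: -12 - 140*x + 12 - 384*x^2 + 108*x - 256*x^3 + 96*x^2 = -256*x^3 - 288*x^2 - 32*x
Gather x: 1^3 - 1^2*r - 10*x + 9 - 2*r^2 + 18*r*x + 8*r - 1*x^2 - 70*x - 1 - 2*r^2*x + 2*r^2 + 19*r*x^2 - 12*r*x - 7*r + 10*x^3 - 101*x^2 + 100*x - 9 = 10*x^3 + x^2*(19*r - 102) + x*(-2*r^2 + 6*r + 20)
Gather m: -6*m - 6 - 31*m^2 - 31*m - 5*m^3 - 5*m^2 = -5*m^3 - 36*m^2 - 37*m - 6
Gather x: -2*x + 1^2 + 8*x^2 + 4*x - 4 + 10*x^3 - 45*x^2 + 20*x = 10*x^3 - 37*x^2 + 22*x - 3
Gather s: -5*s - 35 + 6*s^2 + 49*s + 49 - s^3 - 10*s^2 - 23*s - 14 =-s^3 - 4*s^2 + 21*s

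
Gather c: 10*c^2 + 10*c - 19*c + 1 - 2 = 10*c^2 - 9*c - 1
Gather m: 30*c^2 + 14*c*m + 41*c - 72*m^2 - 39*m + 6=30*c^2 + 41*c - 72*m^2 + m*(14*c - 39) + 6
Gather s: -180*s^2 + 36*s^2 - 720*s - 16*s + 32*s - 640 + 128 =-144*s^2 - 704*s - 512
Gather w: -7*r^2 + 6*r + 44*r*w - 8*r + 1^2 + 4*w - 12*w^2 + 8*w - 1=-7*r^2 - 2*r - 12*w^2 + w*(44*r + 12)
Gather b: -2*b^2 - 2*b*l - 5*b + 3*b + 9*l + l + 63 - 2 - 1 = -2*b^2 + b*(-2*l - 2) + 10*l + 60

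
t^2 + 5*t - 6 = (t - 1)*(t + 6)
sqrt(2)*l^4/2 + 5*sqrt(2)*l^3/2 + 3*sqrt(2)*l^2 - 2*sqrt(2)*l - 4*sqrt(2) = (l - 1)*(l + 2)^2*(sqrt(2)*l/2 + sqrt(2))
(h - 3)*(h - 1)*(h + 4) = h^3 - 13*h + 12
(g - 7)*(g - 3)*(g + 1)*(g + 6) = g^4 - 3*g^3 - 43*g^2 + 87*g + 126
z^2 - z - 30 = (z - 6)*(z + 5)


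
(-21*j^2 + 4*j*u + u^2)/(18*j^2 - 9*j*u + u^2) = (7*j + u)/(-6*j + u)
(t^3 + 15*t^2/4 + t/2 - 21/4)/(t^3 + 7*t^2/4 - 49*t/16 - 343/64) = 16*(t^2 + 2*t - 3)/(16*t^2 - 49)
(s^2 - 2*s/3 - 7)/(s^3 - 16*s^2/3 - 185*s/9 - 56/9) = 3*(s - 3)/(3*s^2 - 23*s - 8)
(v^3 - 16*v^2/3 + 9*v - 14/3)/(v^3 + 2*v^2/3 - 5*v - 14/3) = (v^2 - 3*v + 2)/(v^2 + 3*v + 2)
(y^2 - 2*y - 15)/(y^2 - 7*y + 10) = (y + 3)/(y - 2)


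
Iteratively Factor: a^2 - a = (a)*(a - 1)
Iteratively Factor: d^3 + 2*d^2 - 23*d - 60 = (d - 5)*(d^2 + 7*d + 12) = (d - 5)*(d + 3)*(d + 4)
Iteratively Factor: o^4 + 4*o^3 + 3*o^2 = (o + 3)*(o^3 + o^2) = (o + 1)*(o + 3)*(o^2) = o*(o + 1)*(o + 3)*(o)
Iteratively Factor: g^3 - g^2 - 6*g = (g)*(g^2 - g - 6) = g*(g - 3)*(g + 2)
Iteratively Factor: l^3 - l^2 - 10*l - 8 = (l - 4)*(l^2 + 3*l + 2) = (l - 4)*(l + 1)*(l + 2)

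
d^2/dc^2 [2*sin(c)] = -2*sin(c)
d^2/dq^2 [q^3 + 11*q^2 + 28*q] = 6*q + 22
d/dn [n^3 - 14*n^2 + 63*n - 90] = 3*n^2 - 28*n + 63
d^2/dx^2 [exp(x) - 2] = exp(x)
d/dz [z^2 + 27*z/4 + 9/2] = 2*z + 27/4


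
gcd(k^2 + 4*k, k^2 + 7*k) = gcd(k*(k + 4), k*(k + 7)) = k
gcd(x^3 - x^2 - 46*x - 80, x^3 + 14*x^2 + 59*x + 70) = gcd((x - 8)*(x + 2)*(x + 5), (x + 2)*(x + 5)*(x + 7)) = x^2 + 7*x + 10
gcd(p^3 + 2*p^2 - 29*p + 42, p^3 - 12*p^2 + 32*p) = 1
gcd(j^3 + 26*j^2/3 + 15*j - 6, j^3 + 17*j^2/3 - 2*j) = j^2 + 17*j/3 - 2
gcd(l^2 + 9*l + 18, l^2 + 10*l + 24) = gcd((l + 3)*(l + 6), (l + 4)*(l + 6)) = l + 6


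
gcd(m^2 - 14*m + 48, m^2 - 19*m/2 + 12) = m - 8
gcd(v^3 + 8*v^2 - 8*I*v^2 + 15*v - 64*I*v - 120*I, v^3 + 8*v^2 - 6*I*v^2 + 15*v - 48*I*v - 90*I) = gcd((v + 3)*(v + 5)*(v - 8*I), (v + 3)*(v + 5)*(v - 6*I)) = v^2 + 8*v + 15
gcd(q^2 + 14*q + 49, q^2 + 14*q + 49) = q^2 + 14*q + 49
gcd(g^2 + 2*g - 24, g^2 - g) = 1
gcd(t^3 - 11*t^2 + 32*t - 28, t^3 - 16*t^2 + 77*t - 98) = t^2 - 9*t + 14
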